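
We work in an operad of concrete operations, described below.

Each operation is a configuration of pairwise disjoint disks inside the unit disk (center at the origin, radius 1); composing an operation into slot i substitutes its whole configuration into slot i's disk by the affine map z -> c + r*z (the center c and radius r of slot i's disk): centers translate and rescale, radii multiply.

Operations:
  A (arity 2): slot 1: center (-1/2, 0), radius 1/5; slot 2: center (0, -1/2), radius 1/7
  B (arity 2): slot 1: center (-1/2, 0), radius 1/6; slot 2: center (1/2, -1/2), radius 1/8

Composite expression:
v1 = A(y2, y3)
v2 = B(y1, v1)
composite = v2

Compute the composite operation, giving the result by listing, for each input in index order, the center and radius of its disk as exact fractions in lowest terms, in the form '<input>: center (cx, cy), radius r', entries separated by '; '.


y1: center (-1/2, 0), radius 1/6; y2: center (7/16, -1/2), radius 1/40; y3: center (1/2, -9/16), radius 1/56

Below B, radii multiply path by path; the y-disk centers shift.
y1: after 1 affine step, its disk has center (-1/2, 0), radius 1/6
y2: after 2 affine steps, its disk has center (7/16, -1/2), radius 1/40
y3: after 2 affine steps, its disk has center (1/2, -9/16), radius 1/56


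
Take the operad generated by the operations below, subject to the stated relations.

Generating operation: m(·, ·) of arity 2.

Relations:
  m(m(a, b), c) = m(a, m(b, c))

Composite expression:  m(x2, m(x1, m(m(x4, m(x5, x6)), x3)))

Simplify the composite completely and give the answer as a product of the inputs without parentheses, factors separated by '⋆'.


Associativity of m dissolves the nesting; only the x-input order survives.
m(x5, x6) collapses to x5 ⋆ x6
m(x4, m(x5, x6)) collapses to x4 ⋆ x5 ⋆ x6
m(m(x4, m(x5, x6)), x3) collapses to x4 ⋆ x5 ⋆ x6 ⋆ x3
m(x1, m(m(x4, m(x5, x6)), x3)) collapses to x1 ⋆ x4 ⋆ x5 ⋆ x6 ⋆ x3
m(x2, m(x1, m(m(x4, m(x5, x6)), x3))) collapses to x2 ⋆ x1 ⋆ x4 ⋆ x5 ⋆ x6 ⋆ x3

x2 ⋆ x1 ⋆ x4 ⋆ x5 ⋆ x6 ⋆ x3


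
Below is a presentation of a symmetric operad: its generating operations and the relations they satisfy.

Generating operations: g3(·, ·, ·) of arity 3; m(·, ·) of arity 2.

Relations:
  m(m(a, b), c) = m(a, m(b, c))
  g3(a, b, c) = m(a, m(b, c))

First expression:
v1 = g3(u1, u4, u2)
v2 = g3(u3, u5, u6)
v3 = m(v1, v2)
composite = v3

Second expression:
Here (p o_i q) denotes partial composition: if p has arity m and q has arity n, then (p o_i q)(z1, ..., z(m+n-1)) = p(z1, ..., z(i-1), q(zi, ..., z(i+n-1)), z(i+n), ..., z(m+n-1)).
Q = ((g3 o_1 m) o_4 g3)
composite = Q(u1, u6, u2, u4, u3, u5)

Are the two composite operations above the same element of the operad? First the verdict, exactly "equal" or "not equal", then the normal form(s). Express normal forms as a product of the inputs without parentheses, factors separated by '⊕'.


not equal; first: u1 ⊕ u4 ⊕ u2 ⊕ u3 ⊕ u5 ⊕ u6; second: u1 ⊕ u6 ⊕ u2 ⊕ u4 ⊕ u3 ⊕ u5

The first expression, normalized: u1 ⊕ u4 ⊕ u2 ⊕ u3 ⊕ u5 ⊕ u6
The second expression, normalized: u1 ⊕ u6 ⊕ u2 ⊕ u4 ⊕ u3 ⊕ u5
No match — not equal.


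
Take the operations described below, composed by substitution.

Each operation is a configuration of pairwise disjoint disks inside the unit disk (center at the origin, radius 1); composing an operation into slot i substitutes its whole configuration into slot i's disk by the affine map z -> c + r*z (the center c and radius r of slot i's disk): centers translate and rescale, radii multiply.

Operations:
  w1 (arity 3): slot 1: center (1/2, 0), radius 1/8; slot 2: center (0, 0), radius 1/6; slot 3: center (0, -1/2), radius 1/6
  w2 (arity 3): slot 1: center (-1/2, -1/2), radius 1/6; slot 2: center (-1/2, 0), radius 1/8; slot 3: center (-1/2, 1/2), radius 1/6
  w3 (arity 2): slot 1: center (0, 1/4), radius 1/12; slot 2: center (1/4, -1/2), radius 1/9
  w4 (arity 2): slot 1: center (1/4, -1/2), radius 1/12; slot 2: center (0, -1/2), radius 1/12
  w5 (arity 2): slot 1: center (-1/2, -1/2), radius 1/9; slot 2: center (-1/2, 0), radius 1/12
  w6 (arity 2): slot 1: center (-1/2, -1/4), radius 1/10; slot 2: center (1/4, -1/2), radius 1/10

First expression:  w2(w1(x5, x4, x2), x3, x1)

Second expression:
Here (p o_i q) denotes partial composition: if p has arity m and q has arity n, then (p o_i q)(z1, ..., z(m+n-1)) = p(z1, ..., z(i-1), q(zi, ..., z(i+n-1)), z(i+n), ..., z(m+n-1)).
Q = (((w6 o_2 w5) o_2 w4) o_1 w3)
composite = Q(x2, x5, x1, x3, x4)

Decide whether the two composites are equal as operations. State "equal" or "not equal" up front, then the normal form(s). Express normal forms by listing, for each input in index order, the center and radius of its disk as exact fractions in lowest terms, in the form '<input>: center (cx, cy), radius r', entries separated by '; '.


not equal — first x1: center (-1/2, 1/2), radius 1/6; x2: center (-1/2, -7/12), radius 1/36; x3: center (-1/2, 0), radius 1/8; x4: center (-1/2, -1/2), radius 1/36; x5: center (-5/12, -1/2), radius 1/48, second x1: center (73/360, -5/9), radius 1/1080; x2: center (-1/2, -9/40), radius 1/120; x3: center (1/5, -5/9), radius 1/1080; x4: center (1/5, -1/2), radius 1/120; x5: center (-19/40, -3/10), radius 1/90

Normal form of the first expression: x1: center (-1/2, 1/2), radius 1/6; x2: center (-1/2, -7/12), radius 1/36; x3: center (-1/2, 0), radius 1/8; x4: center (-1/2, -1/2), radius 1/36; x5: center (-5/12, -1/2), radius 1/48
Normal form of the second expression: x1: center (73/360, -5/9), radius 1/1080; x2: center (-1/2, -9/40), radius 1/120; x3: center (1/5, -5/9), radius 1/1080; x4: center (1/5, -1/2), radius 1/120; x5: center (-19/40, -3/10), radius 1/90
The forms do not match — not equal.


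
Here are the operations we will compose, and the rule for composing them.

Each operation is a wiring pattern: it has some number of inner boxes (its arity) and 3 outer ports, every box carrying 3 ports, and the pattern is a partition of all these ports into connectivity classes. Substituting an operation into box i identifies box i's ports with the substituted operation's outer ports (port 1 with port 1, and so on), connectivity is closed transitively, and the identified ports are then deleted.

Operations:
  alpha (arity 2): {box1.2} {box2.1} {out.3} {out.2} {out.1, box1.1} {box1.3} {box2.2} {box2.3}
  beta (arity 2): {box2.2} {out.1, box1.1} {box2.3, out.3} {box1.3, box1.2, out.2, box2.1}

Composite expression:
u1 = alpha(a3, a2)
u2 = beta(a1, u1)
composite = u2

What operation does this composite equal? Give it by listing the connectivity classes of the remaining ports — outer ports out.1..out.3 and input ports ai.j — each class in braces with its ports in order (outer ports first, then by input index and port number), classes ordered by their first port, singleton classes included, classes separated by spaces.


Reachability decides: close wires over beta-identified ports.
after alpha, the pattern on (a3, a2) reads {out.1, a3.1} {out.2} {out.3} {a2.1} {a2.2} {a2.3} {a3.2} {a3.3} (out.j = its outer ports)
after beta, the pattern on (a1, a3, a2) reads {out.1, a1.1} {out.2, a1.2, a1.3, a3.1} {out.3} {a2.1} {a2.2} {a2.3} {a3.2} {a3.3} (out.j = its outer ports)

{out.1, a1.1} {out.2, a1.2, a1.3, a3.1} {out.3} {a2.1} {a2.2} {a2.3} {a3.2} {a3.3}


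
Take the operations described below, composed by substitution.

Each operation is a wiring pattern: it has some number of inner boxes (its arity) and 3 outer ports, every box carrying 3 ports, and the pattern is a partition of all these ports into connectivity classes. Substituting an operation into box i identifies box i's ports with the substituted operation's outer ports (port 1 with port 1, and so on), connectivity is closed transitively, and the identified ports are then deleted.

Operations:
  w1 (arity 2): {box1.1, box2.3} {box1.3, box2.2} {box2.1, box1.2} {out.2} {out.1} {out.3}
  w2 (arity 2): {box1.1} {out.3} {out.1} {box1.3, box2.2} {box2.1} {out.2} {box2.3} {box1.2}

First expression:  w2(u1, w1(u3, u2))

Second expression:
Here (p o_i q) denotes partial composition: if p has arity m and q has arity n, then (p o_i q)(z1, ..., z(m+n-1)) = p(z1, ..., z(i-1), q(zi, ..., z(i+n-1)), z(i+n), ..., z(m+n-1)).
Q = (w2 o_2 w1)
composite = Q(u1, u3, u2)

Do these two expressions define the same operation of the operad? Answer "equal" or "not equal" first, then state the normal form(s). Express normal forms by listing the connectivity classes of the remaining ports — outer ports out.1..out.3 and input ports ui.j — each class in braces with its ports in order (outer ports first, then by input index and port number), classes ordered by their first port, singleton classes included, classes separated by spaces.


The first composite normalizes to {out.1} {out.2} {out.3} {u1.1} {u1.2} {u1.3} {u2.1, u3.2} {u2.2, u3.3} {u2.3, u3.1}
The second composite normalizes to {out.1} {out.2} {out.3} {u1.1} {u1.2} {u1.3} {u2.1, u3.2} {u2.2, u3.3} {u2.3, u3.1}
The normal forms match — equal.

equal; both compose to {out.1} {out.2} {out.3} {u1.1} {u1.2} {u1.3} {u2.1, u3.2} {u2.2, u3.3} {u2.3, u3.1}


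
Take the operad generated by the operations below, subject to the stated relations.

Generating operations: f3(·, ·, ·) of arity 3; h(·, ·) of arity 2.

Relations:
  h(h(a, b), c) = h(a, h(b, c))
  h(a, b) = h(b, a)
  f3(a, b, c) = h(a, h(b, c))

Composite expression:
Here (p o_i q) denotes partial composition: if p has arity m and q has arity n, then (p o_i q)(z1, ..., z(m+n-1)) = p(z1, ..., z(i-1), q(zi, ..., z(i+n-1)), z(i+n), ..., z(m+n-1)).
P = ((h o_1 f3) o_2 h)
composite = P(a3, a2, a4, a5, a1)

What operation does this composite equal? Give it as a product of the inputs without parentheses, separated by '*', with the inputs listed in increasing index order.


Reordering under h is free, so list the a-inputs canonically.
h(a2, a4) unparenthesizes to a2 * a4
f3(a3, h(a2, a4), a5) unparenthesizes to a3 * a2 * a4 * a5
h(f3(a3, h(a2, a4), a5), a1) unparenthesizes to a3 * a2 * a4 * a5 * a1
putting the inputs in ascending order: a1 * a2 * a3 * a4 * a5

a1 * a2 * a3 * a4 * a5


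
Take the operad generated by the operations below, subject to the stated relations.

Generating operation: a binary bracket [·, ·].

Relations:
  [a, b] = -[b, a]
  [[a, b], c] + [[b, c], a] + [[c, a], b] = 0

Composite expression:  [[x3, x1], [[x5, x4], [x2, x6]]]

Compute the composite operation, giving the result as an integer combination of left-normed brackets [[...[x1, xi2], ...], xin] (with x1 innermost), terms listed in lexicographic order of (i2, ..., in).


-[[[[[x1, x3], x2], x6], x4], x5] + [[[[[x1, x3], x2], x6], x5], x4] + [[[[[x1, x3], x4], x5], x2], x6] - [[[[[x1, x3], x4], x5], x6], x2] - [[[[[x1, x3], x5], x4], x2], x6] + [[[[[x1, x3], x5], x4], x6], x2] + [[[[[x1, x3], x6], x2], x4], x5] - [[[[[x1, x3], x6], x2], x5], x4]

Antisymmetry and Jacobi reduce to x1-anchored left-normed brackets.
Composite bracket: [[x3, x1], [[x5, x4], [x2, x6]]]
Under [a, b] = ab - ba we get 32 signed associative words (2^5 = 32).
Keep just the words that open with x1:
  from x1x3x2x6x4x5, sign -1: term -[[[[[x1, x3], x2], x6], x4], x5]
  from x1x3x2x6x5x4, sign +1: term +[[[[[x1, x3], x2], x6], x5], x4]
  from x1x3x4x5x2x6, sign +1: term +[[[[[x1, x3], x4], x5], x2], x6]
  from x1x3x4x5x6x2, sign -1: term -[[[[[x1, x3], x4], x5], x6], x2]
  from x1x3x5x4x2x6, sign -1: term -[[[[[x1, x3], x5], x4], x2], x6]
  from x1x3x5x4x6x2, sign +1: term +[[[[[x1, x3], x5], x4], x6], x2]
  from x1x3x6x2x4x5, sign +1: term +[[[[[x1, x3], x6], x2], x4], x5]
  from x1x3x6x2x5x4, sign -1: term -[[[[[x1, x3], x6], x2], x5], x4]


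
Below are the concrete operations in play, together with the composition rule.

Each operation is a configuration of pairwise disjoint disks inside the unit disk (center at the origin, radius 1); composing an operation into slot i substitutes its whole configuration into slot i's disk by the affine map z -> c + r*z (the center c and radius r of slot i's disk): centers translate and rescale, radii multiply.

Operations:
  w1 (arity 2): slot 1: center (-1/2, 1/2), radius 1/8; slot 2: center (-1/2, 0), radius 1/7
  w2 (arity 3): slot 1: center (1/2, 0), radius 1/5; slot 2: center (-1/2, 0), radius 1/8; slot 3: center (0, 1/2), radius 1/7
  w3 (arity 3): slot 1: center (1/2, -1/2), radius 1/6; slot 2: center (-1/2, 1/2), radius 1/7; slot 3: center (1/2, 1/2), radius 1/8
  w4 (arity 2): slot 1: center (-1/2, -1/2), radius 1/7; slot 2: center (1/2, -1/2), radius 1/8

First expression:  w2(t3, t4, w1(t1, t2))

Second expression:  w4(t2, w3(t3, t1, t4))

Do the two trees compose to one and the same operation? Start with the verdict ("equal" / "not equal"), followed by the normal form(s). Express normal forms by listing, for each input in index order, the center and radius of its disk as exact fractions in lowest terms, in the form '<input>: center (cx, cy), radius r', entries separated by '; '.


The first composite normalizes to t1: center (-1/14, 4/7), radius 1/56; t2: center (-1/14, 1/2), radius 1/49; t3: center (1/2, 0), radius 1/5; t4: center (-1/2, 0), radius 1/8
The second composite normalizes to t1: center (7/16, -7/16), radius 1/56; t2: center (-1/2, -1/2), radius 1/7; t3: center (9/16, -9/16), radius 1/48; t4: center (9/16, -7/16), radius 1/64
They disagree, so not equal.

not equal; the first gives t1: center (-1/14, 4/7), radius 1/56; t2: center (-1/14, 1/2), radius 1/49; t3: center (1/2, 0), radius 1/5; t4: center (-1/2, 0), radius 1/8 and the second t1: center (7/16, -7/16), radius 1/56; t2: center (-1/2, -1/2), radius 1/7; t3: center (9/16, -9/16), radius 1/48; t4: center (9/16, -7/16), radius 1/64


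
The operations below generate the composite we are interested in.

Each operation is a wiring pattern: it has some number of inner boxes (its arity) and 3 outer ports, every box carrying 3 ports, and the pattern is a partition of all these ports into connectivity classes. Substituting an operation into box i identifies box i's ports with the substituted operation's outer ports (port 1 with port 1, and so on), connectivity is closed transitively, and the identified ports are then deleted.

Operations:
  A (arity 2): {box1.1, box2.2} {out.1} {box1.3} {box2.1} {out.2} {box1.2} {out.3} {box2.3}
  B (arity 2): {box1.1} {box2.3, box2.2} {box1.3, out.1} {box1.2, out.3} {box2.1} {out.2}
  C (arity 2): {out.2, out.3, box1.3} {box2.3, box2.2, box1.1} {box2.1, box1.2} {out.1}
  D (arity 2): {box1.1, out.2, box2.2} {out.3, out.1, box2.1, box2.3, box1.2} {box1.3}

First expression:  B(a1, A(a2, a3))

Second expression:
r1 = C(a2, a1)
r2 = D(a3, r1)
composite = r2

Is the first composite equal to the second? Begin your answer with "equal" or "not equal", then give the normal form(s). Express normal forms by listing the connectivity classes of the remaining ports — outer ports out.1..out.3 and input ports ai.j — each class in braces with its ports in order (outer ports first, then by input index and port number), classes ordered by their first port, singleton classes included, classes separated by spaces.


not equal: they reduce to {out.1, a1.3} {out.2} {out.3, a1.2} {a1.1} {a2.1, a3.2} {a2.2} {a2.3} {a3.1} {a3.3} and {out.1, out.2, out.3, a2.3, a3.1, a3.2} {a1.1, a2.2} {a1.2, a1.3, a2.1} {a3.3}

Normal form of the first expression: {out.1, a1.3} {out.2} {out.3, a1.2} {a1.1} {a2.1, a3.2} {a2.2} {a2.3} {a3.1} {a3.3}
Normal form of the second expression: {out.1, out.2, out.3, a2.3, a3.1, a3.2} {a1.1, a2.2} {a1.2, a1.3, a2.1} {a3.3}
The forms do not match — not equal.


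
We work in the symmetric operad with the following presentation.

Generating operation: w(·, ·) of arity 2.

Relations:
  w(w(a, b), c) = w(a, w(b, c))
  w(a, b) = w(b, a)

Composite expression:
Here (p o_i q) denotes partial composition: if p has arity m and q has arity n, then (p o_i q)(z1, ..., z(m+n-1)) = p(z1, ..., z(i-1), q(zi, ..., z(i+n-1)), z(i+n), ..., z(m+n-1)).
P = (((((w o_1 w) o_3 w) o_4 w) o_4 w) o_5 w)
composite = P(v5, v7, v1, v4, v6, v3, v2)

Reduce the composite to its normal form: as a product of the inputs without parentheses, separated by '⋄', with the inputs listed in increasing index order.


v1 ⋄ v2 ⋄ v3 ⋄ v4 ⋄ v5 ⋄ v6 ⋄ v7

With w associative and commutative, the v-input set is all that matters.
w(v5, v7) collapses to v5 ⋄ v7
w(v6, v3) collapses to v6 ⋄ v3
w(v4, w(v6, v3)) collapses to v4 ⋄ v6 ⋄ v3
w(w(v4, w(v6, v3)), v2) collapses to v4 ⋄ v6 ⋄ v3 ⋄ v2
w(v1, w(w(v4, w(v6, v3)), v2)) collapses to v1 ⋄ v4 ⋄ v6 ⋄ v3 ⋄ v2
w(w(v5, v7), w(v1, w(w(v4, w(v6, v3)), v2))) collapses to v5 ⋄ v7 ⋄ v1 ⋄ v4 ⋄ v6 ⋄ v3 ⋄ v2
the factors in increasing index order: v1 ⋄ v2 ⋄ v3 ⋄ v4 ⋄ v5 ⋄ v6 ⋄ v7


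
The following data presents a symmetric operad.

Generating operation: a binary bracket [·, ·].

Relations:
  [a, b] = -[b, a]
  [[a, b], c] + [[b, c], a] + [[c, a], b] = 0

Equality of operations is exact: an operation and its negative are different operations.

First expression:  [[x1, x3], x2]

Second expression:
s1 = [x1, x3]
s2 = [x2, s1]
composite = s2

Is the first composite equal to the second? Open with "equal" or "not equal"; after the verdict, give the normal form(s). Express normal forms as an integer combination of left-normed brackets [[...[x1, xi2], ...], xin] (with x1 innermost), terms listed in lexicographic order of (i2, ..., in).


not equal — first [[x1, x3], x2], second -[[x1, x3], x2]

In normal form, the first expression is [[x1, x3], x2]
In normal form, the second expression is -[[x1, x3], x2]
Distinct normal forms: not equal.


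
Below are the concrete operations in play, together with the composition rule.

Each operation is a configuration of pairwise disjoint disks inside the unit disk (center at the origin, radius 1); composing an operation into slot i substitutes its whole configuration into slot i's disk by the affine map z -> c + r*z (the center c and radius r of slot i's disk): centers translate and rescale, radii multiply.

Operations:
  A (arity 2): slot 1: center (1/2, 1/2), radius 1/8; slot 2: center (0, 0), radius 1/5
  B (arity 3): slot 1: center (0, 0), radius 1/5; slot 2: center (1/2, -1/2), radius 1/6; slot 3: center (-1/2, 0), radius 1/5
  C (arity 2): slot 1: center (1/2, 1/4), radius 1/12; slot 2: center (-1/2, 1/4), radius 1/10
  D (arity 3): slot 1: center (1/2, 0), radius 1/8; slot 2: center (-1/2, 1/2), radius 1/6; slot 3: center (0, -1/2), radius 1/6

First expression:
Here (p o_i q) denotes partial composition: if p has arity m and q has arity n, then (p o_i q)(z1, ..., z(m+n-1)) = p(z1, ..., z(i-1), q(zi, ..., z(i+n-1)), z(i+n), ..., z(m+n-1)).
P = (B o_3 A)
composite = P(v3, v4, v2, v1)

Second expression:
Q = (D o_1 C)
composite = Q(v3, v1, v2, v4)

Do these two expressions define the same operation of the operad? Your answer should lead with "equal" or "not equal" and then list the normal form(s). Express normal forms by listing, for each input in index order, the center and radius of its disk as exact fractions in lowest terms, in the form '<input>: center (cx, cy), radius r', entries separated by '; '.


not equal — first v1: center (-1/2, 0), radius 1/25; v2: center (-2/5, 1/10), radius 1/40; v3: center (0, 0), radius 1/5; v4: center (1/2, -1/2), radius 1/6, second v1: center (7/16, 1/32), radius 1/80; v2: center (-1/2, 1/2), radius 1/6; v3: center (9/16, 1/32), radius 1/96; v4: center (0, -1/2), radius 1/6

Normal form of the first expression: v1: center (-1/2, 0), radius 1/25; v2: center (-2/5, 1/10), radius 1/40; v3: center (0, 0), radius 1/5; v4: center (1/2, -1/2), radius 1/6
Normal form of the second expression: v1: center (7/16, 1/32), radius 1/80; v2: center (-1/2, 1/2), radius 1/6; v3: center (9/16, 1/32), radius 1/96; v4: center (0, -1/2), radius 1/6
No match — not equal.


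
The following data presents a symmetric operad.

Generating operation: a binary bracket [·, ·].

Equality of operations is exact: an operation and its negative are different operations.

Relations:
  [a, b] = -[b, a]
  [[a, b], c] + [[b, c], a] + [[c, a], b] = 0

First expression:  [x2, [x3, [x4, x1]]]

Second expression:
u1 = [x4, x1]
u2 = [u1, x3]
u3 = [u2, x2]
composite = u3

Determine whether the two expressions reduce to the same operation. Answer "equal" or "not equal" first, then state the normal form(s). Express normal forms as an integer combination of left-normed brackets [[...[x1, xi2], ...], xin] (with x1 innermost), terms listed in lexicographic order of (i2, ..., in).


Normal form of the first expression: -[[[x1, x4], x3], x2]
Normal form of the second expression: -[[[x1, x4], x3], x2]
One common form — equal.

equal: each reduces to -[[[x1, x4], x3], x2]


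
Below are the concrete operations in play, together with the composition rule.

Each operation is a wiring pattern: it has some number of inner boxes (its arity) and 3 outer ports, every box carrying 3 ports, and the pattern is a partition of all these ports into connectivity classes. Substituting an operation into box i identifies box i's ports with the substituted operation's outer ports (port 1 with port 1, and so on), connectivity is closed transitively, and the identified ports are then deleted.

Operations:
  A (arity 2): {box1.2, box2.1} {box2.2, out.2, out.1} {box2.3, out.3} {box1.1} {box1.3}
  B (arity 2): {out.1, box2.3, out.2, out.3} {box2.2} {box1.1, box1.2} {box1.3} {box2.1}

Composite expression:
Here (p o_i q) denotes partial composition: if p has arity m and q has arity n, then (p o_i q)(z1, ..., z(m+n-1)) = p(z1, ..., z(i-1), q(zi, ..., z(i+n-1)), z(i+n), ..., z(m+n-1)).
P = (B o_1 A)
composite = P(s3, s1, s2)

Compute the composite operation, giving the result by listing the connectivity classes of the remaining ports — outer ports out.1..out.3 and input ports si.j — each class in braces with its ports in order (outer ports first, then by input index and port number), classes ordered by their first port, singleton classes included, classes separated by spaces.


Substituting into B glues patterns; closure does the rest.
after A, the pattern on (s3, s1) reads {out.1, out.2, s1.2} {out.3, s1.3} {s1.1, s3.2} {s3.1} {s3.3} (out.j = its outer ports)
after B, the pattern on (s3, s1, s2) reads {out.1, out.2, out.3, s2.3} {s1.1, s3.2} {s1.2} {s1.3} {s2.1} {s2.2} {s3.1} {s3.3} (out.j = its outer ports)

{out.1, out.2, out.3, s2.3} {s1.1, s3.2} {s1.2} {s1.3} {s2.1} {s2.2} {s3.1} {s3.3}


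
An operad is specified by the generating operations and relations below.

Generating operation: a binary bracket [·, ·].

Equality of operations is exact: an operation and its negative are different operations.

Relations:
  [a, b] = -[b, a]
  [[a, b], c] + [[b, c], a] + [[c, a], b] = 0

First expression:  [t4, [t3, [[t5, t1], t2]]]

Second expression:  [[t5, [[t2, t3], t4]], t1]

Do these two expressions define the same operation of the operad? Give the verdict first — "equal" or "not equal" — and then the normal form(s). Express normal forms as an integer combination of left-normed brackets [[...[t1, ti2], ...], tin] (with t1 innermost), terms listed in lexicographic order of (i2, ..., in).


not equal; the first gives -[[[[t1, t5], t2], t3], t4] and the second [[[[t1, t2], t3], t4], t5] - [[[[t1, t3], t2], t4], t5] - [[[[t1, t4], t2], t3], t5] + [[[[t1, t4], t3], t2], t5] - [[[[t1, t5], t2], t3], t4] + [[[[t1, t5], t3], t2], t4] + [[[[t1, t5], t4], t2], t3] - [[[[t1, t5], t4], t3], t2]

Reducing the first expression gives -[[[[t1, t5], t2], t3], t4]
Reducing the second expression gives [[[[t1, t2], t3], t4], t5] - [[[[t1, t3], t2], t4], t5] - [[[[t1, t4], t2], t3], t5] + [[[[t1, t4], t3], t2], t5] - [[[[t1, t5], t2], t3], t4] + [[[[t1, t5], t3], t2], t4] + [[[[t1, t5], t4], t2], t3] - [[[[t1, t5], t4], t3], t2]
They disagree, so not equal.


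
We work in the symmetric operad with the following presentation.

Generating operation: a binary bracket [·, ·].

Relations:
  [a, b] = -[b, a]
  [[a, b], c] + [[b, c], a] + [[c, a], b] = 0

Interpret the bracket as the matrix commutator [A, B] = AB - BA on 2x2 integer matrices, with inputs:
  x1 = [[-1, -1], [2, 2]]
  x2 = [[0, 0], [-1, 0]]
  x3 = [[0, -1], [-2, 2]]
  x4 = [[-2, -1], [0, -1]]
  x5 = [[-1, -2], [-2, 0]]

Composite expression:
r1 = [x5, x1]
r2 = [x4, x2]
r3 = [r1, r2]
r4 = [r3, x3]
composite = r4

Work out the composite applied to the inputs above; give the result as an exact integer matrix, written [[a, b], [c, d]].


[[-16, 10], [12, 16]]

[x5, x1] = [[-6, -5], [8, 6]]
[x4, x2] = [[1, 0], [-1, -1]]
[[x5, x1], [x4, x2]] = [[5, 10], [4, -5]]
[[[x5, x1], [x4, x2]], x3] = [[-16, 10], [12, 16]]


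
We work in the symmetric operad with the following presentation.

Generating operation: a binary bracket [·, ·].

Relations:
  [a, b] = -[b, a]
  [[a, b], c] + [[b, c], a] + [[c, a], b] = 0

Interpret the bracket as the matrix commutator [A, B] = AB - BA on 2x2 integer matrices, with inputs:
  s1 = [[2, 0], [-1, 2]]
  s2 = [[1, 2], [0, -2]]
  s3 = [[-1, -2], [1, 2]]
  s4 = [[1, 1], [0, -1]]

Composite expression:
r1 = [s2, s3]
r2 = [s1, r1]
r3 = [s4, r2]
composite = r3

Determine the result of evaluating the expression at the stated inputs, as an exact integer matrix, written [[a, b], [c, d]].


[s2, s3] = [[2, 0], [-3, -2]]
[s1, [s2, s3]] = [[0, 0], [-4, 0]]
[s4, [s1, [s2, s3]]] = [[-4, 0], [8, 4]]

[[-4, 0], [8, 4]]


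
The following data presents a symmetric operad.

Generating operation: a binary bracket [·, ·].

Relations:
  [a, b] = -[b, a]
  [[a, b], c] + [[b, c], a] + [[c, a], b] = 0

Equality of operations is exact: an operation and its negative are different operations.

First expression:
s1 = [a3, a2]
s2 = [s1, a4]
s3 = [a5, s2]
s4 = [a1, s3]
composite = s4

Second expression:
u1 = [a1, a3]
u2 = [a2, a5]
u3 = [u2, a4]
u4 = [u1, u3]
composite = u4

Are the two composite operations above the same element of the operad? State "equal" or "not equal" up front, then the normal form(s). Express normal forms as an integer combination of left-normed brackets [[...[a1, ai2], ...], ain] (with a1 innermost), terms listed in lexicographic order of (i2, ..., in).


not equal: they reduce to [[[[a1, a2], a3], a4], a5] - [[[[a1, a3], a2], a4], a5] - [[[[a1, a4], a2], a3], a5] + [[[[a1, a4], a3], a2], a5] - [[[[a1, a5], a2], a3], a4] + [[[[a1, a5], a3], a2], a4] + [[[[a1, a5], a4], a2], a3] - [[[[a1, a5], a4], a3], a2] and [[[[a1, a3], a2], a5], a4] - [[[[a1, a3], a4], a2], a5] + [[[[a1, a3], a4], a5], a2] - [[[[a1, a3], a5], a2], a4]

Reducing the first expression gives [[[[a1, a2], a3], a4], a5] - [[[[a1, a3], a2], a4], a5] - [[[[a1, a4], a2], a3], a5] + [[[[a1, a4], a3], a2], a5] - [[[[a1, a5], a2], a3], a4] + [[[[a1, a5], a3], a2], a4] + [[[[a1, a5], a4], a2], a3] - [[[[a1, a5], a4], a3], a2]
Reducing the second expression gives [[[[a1, a3], a2], a5], a4] - [[[[a1, a3], a4], a2], a5] + [[[[a1, a3], a4], a5], a2] - [[[[a1, a3], a5], a2], a4]
No match — not equal.


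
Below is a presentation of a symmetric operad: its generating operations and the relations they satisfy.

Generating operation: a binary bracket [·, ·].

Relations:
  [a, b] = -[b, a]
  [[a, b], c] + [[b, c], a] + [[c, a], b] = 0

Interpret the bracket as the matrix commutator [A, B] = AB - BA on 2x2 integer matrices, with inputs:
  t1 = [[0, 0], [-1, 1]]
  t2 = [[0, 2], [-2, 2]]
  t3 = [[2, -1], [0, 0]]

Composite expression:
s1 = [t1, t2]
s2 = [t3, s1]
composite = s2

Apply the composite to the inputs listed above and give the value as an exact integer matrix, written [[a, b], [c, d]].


[[0, 0], [0, 0]]

[t1, t2] = [[2, -2], [0, -2]]
[t3, [t1, t2]] = [[0, 0], [0, 0]]


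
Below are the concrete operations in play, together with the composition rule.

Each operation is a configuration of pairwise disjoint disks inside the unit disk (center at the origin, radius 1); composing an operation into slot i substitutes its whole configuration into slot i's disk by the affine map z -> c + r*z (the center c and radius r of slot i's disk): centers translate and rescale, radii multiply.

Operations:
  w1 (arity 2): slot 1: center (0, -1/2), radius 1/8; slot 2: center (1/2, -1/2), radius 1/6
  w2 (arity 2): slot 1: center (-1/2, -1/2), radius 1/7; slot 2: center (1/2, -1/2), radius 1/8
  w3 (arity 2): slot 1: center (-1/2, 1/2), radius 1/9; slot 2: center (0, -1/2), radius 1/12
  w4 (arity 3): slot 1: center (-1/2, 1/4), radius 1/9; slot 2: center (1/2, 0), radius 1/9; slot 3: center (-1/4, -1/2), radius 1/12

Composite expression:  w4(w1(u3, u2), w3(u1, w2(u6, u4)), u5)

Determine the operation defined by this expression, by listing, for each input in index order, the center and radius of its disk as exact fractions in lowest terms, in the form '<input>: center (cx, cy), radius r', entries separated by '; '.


u1: center (4/9, 1/18), radius 1/81; u2: center (-4/9, 7/36), radius 1/54; u3: center (-1/2, 7/36), radius 1/72; u4: center (109/216, -13/216), radius 1/864; u5: center (-1/4, -1/2), radius 1/12; u6: center (107/216, -13/216), radius 1/756

Nesting under w4 composes maps z -> c + r*z down each u-path.
input u3: composing its 2 substitution steps yields center (-1/2, 7/36), radius 1/72
input u2: composing its 2 substitution steps yields center (-4/9, 7/36), radius 1/54
input u1: composing its 2 substitution steps yields center (4/9, 1/18), radius 1/81
input u6: composing its 3 substitution steps yields center (107/216, -13/216), radius 1/756
input u4: composing its 3 substitution steps yields center (109/216, -13/216), radius 1/864
input u5: composing its 1 substitution step yields center (-1/4, -1/2), radius 1/12


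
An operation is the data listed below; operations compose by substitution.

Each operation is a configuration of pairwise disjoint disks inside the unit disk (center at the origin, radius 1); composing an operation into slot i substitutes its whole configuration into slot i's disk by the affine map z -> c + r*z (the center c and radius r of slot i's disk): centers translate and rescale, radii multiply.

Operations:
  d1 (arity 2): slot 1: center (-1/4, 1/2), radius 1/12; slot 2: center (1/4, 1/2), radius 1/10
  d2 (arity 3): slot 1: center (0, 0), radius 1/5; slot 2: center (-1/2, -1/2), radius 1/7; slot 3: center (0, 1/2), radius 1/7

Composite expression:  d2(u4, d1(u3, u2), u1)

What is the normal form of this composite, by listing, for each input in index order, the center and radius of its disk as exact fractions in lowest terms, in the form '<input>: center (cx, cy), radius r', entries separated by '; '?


Each u-disk chains the slot maps above it in d2; radii multiply.
input u4: composing its 1 substitution step yields center (0, 0), radius 1/5
input u3: composing its 2 substitution steps yields center (-15/28, -3/7), radius 1/84
input u2: composing its 2 substitution steps yields center (-13/28, -3/7), radius 1/70
input u1: composing its 1 substitution step yields center (0, 1/2), radius 1/7

u1: center (0, 1/2), radius 1/7; u2: center (-13/28, -3/7), radius 1/70; u3: center (-15/28, -3/7), radius 1/84; u4: center (0, 0), radius 1/5


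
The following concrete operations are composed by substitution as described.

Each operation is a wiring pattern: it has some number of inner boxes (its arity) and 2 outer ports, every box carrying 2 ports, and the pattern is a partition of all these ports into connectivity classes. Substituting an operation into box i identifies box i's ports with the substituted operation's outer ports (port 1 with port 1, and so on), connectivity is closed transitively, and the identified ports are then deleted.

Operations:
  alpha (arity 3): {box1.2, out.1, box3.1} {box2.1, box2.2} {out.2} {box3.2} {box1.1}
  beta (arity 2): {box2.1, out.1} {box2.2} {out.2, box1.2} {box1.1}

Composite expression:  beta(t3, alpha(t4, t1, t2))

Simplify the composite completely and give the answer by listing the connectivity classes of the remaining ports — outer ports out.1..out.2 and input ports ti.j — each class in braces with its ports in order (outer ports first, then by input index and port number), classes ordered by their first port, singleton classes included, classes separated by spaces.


{out.1, t2.1, t4.2} {out.2, t3.2} {t1.1, t1.2} {t2.2} {t3.1} {t4.1}

After gluing at beta, chains via deleted ports link the t-ports.
after alpha, the pattern on (t4, t1, t2) reads {out.1, t2.1, t4.2} {out.2} {t1.1, t1.2} {t2.2} {t4.1} (out.j = its outer ports)
after beta, the pattern on (t3, t4, t1, t2) reads {out.1, t2.1, t4.2} {out.2, t3.2} {t1.1, t1.2} {t2.2} {t3.1} {t4.1} (out.j = its outer ports)


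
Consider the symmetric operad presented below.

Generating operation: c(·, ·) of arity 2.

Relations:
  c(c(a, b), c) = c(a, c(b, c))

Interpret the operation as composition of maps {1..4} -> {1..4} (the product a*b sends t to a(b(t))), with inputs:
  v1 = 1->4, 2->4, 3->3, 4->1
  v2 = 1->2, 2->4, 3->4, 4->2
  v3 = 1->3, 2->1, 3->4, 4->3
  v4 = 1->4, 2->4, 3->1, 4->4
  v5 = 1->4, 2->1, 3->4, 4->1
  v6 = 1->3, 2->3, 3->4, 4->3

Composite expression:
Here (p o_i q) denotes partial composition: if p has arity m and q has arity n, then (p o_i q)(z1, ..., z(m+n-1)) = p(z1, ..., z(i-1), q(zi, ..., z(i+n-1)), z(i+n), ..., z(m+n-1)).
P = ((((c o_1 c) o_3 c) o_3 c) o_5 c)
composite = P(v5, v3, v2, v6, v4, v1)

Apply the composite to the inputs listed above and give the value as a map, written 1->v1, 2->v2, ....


1->4, 2->4, 3->4, 4->4

c(v5, v3) = 1->4, 2->4, 3->1, 4->4
c(v2, v6) = 1->4, 2->4, 3->2, 4->4
c(v4, v1) = 1->4, 2->4, 3->1, 4->4
c(c(v2, v6), c(v4, v1)) = 1->4, 2->4, 3->4, 4->4
c(c(v5, v3), c(c(v2, v6), c(v4, v1))) = 1->4, 2->4, 3->4, 4->4


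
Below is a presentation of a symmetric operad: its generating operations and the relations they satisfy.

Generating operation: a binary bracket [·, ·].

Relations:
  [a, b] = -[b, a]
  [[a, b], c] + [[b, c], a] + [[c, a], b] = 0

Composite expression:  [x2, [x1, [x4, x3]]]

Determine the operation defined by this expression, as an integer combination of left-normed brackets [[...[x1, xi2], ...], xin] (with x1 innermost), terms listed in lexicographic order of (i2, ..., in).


Expand each bracket as ab - ba; the x1-initial words give the coefficients.
Composite bracket: [x2, [x1, [x4, x3]]]
Each bracket splits as ab - ba, giving 8 signed words (2^3 = 8).
Words beginning with x1 determine it all:
  x1x3x4x2 appears with sign +1, giving the term +[[[x1, x3], x4], x2]
  x1x4x3x2 appears with sign -1, giving the term -[[[x1, x4], x3], x2]

[[[x1, x3], x4], x2] - [[[x1, x4], x3], x2]


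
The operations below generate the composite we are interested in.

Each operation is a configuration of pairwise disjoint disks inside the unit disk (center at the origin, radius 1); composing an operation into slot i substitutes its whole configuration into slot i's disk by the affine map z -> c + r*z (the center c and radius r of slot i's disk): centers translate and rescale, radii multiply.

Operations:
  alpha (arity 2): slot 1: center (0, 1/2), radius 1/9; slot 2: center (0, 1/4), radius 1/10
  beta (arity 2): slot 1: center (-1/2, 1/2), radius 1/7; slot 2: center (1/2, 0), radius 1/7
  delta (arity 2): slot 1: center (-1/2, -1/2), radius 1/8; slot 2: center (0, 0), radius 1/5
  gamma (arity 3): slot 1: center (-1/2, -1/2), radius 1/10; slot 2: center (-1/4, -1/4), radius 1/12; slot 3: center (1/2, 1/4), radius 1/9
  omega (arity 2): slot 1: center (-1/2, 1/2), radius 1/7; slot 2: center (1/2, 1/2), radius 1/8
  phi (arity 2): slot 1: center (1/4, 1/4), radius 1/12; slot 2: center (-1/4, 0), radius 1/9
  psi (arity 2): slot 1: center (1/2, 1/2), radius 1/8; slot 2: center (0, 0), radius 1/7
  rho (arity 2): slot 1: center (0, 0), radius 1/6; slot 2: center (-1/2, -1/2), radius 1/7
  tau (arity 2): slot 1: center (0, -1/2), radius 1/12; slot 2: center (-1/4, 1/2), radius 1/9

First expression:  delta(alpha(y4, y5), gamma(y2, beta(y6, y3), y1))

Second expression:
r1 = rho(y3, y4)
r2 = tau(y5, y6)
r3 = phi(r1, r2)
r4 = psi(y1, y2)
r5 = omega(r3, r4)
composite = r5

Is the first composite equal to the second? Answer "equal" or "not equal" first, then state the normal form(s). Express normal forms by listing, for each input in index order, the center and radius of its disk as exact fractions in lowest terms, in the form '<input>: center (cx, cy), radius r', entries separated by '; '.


not equal; first: y1: center (1/10, 1/20), radius 1/45; y2: center (-1/10, -1/10), radius 1/50; y3: center (-1/24, -1/20), radius 1/420; y4: center (-1/2, -7/16), radius 1/72; y5: center (-1/2, -15/32), radius 1/80; y6: center (-7/120, -1/24), radius 1/420; second: y1: center (9/16, 9/16), radius 1/64; y2: center (1/2, 1/2), radius 1/56; y3: center (-13/28, 15/28), radius 1/504; y4: center (-79/168, 89/168), radius 1/588; y5: center (-15/28, 31/63), radius 1/756; y6: center (-34/63, 32/63), radius 1/567

The first composite normalizes to y1: center (1/10, 1/20), radius 1/45; y2: center (-1/10, -1/10), radius 1/50; y3: center (-1/24, -1/20), radius 1/420; y4: center (-1/2, -7/16), radius 1/72; y5: center (-1/2, -15/32), radius 1/80; y6: center (-7/120, -1/24), radius 1/420
The second composite normalizes to y1: center (9/16, 9/16), radius 1/64; y2: center (1/2, 1/2), radius 1/56; y3: center (-13/28, 15/28), radius 1/504; y4: center (-79/168, 89/168), radius 1/588; y5: center (-15/28, 31/63), radius 1/756; y6: center (-34/63, 32/63), radius 1/567
Distinct normal forms: not equal.


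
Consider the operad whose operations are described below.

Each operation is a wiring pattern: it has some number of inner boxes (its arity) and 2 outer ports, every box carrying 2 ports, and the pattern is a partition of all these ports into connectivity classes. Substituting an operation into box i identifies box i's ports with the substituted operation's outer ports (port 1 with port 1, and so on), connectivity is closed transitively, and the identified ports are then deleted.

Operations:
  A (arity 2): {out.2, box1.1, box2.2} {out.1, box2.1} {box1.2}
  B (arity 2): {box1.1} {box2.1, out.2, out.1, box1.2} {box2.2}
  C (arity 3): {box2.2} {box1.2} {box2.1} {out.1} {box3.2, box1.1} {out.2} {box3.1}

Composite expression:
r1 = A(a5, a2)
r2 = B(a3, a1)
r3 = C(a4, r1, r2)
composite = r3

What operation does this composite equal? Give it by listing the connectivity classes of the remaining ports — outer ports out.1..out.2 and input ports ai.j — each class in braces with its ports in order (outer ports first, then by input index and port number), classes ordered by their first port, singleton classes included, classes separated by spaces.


{out.1} {out.2} {a1.1, a3.2, a4.1} {a1.2} {a2.1} {a2.2, a5.1} {a3.1} {a4.2} {a5.2}

Treat the ports identified at C as solder joints: merge, then drop.
composing A on (a5, a2), with out.j its own outer ports: {out.1, a2.1} {out.2, a2.2, a5.1} {a5.2}
composing B on (a3, a1), with out.j its own outer ports: {out.1, out.2, a1.1, a3.2} {a1.2} {a3.1}
composing C on (a4, a5, a2, a3, a1), with out.j its own outer ports: {out.1} {out.2} {a1.1, a3.2, a4.1} {a1.2} {a2.1} {a2.2, a5.1} {a3.1} {a4.2} {a5.2}


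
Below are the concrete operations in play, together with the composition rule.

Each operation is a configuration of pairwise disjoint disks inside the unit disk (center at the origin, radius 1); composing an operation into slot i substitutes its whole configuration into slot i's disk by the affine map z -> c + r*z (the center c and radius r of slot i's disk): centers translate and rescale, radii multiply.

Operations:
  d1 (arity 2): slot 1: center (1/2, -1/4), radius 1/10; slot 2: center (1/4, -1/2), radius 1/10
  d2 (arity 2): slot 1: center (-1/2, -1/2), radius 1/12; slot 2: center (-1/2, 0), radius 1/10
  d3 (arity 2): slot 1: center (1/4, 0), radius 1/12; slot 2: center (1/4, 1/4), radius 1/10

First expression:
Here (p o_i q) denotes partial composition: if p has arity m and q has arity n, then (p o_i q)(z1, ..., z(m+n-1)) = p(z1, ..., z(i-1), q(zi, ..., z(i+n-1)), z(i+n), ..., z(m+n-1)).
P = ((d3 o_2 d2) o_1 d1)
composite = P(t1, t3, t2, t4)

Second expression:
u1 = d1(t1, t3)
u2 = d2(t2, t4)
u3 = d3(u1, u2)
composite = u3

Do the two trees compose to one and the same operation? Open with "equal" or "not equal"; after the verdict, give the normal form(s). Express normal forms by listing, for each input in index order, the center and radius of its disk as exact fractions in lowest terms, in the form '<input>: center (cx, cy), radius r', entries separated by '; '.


equal; the common form is t1: center (7/24, -1/48), radius 1/120; t2: center (1/5, 1/5), radius 1/120; t3: center (13/48, -1/24), radius 1/120; t4: center (1/5, 1/4), radius 1/100

The first composite normalizes to t1: center (7/24, -1/48), radius 1/120; t2: center (1/5, 1/5), radius 1/120; t3: center (13/48, -1/24), radius 1/120; t4: center (1/5, 1/4), radius 1/100
The second composite normalizes to t1: center (7/24, -1/48), radius 1/120; t2: center (1/5, 1/5), radius 1/120; t3: center (13/48, -1/24), radius 1/120; t4: center (1/5, 1/4), radius 1/100
The forms coincide; equal.
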